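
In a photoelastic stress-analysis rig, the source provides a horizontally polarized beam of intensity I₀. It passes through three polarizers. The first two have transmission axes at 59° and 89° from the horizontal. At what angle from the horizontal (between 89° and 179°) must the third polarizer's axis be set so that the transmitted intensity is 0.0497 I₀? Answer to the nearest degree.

θ ≈ 149°

I₁ = I₀ cos²(59° − 0°) = I₀ cos²(59°) = 0.2653 I₀.
I₂ = I₁ cos²(89° − 59°) = 0.2653 I₀ · cos²(30°) = 0.1989 I₀.
Need I₃/I₀ = 0.0497, so cos²(θ − 89°) = 0.0497 / 0.1989 = 0.2498.
θ − 89° = arccos(√0.2498) = 60.0°, giving θ ≈ 89 + 60.0 = 149.0°.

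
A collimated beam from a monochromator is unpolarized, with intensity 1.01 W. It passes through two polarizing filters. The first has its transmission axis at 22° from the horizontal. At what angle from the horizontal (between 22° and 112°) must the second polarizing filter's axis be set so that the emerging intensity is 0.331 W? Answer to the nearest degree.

θ ≈ 58°

Unpolarized light through the first polarizer → I₁ = ½ I₀, now polarized at 22°.
Target fraction: 0.331 / 1.01 W = 0.3277 of I₀.
Need I₂/I₀ = 0.3277, so cos²(θ − 22°) = 0.3277 / 0.5 = 0.6554.
θ − 22° = arccos(√0.6554) = 35.9°, giving θ ≈ 22 + 35.9 = 57.9°.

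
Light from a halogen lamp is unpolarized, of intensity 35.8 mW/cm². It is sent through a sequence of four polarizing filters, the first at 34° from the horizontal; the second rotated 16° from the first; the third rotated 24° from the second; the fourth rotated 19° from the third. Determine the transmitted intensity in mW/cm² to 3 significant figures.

Unpolarized light through the first polarizer → I₁ = 35.8 mW/cm²/2 = 17.9 mW/cm², polarized at 34°.
I₂ = I₁ · cos²(16°) = 17.9 · 0.924 = 16.54 mW/cm².
I₃ = I₂ · cos²(24°) = 16.54 · 0.8346 = 13.8 mW/cm².
I₄ = I₃ · cos²(19°) = 13.8 · 0.894 = 12.34 mW/cm².

I ≈ 12.3 mW/cm²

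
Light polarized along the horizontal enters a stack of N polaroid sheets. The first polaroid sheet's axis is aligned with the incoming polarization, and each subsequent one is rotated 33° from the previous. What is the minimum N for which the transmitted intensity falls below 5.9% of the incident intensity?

First polarizer is aligned with the polarization: full transmission.
Each further stage multiplies by cos²(33°) = 0.7034.
After N polarizers: T = 0.7034^(N−1). Require T < 0.059 ⇒ N−1 > ln(0.059)/ln(0.7034) = 8.04, so N−1 ≥ 9 and N = 10.
Check: N=10 gives T = 0.04214 < 0.059; N=9 gives T = 0.0599.

N = 10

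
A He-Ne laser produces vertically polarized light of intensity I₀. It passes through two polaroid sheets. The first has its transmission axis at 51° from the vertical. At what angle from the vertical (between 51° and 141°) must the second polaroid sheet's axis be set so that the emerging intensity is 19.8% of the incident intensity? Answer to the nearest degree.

By Malus's law, I₁ = I₀ cos²(51° − 0°) = I₀ cos²(51°) = 0.396 I₀.
Need I₂/I₀ = 0.198, so cos²(θ − 51°) = 0.198 / 0.396 = 0.4999.
θ − 51° = arccos(√0.4999) = 45.0°, giving θ ≈ 51 + 45.0 = 96.0°.

θ ≈ 96°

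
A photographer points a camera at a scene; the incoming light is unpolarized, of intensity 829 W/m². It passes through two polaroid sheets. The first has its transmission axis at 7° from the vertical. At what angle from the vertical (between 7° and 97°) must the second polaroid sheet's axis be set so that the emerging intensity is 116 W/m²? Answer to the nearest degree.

Unpolarized light through the first polarizer → I₁ = ½ I₀, now polarized at 7°.
Target fraction: 116 / 829 W/m² = 0.1399 of I₀.
Need I₂/I₀ = 0.1399, so cos²(θ − 7°) = 0.1399 / 0.5 = 0.2799.
θ − 7° = arccos(√0.2799) = 58.1°, giving θ ≈ 7 + 58.1 = 65.1°.

θ ≈ 65°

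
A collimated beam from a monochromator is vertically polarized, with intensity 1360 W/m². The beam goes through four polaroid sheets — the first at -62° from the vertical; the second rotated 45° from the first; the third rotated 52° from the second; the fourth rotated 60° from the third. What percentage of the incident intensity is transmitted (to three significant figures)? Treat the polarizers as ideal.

≈ 1.04%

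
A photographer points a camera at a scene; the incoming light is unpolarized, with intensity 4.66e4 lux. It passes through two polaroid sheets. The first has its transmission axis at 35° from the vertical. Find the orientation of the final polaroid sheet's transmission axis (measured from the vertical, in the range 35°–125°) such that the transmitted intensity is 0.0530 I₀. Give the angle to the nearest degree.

Unpolarized light through the first polarizer → I₁ = ½ I₀, now polarized at 35°.
Need I₂/I₀ = 0.053, so cos²(θ − 35°) = 0.053 / 0.5 = 0.106.
θ − 35° = arccos(√0.106) = 71.0°, giving θ ≈ 35 + 71.0 = 106.0°.

θ ≈ 106°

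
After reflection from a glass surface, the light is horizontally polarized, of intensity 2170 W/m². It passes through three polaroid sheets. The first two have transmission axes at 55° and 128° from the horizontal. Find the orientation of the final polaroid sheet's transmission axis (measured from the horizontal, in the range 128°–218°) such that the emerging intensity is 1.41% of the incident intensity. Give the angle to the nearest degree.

I₁ = I₀ cos²(55° − 0°) = I₀ cos²(55°) = 0.329 I₀.
I₂ = I₁ cos²(128° − 55°) = 0.329 I₀ · cos²(73°) = 0.02812 I₀.
Need I₃/I₀ = 0.0141, so cos²(θ − 128°) = 0.0141 / 0.02812 = 0.5014.
θ − 128° = arccos(√0.5014) = 44.9°, giving θ ≈ 128 + 44.9 = 172.9°.

θ ≈ 173°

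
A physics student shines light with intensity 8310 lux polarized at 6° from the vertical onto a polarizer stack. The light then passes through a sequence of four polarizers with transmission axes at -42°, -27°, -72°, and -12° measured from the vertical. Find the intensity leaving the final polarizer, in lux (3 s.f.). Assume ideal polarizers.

I ≈ 434 lux

By Malus's law, I₁ = 8310 lux · cos²(48°) = 3721 lux.
I₂ = I₁ · cos²(15°) = 3721 · 0.933 = 3471 lux.
I₃ = I₂ · cos²(45°) = 3471 · 0.5 = 1736 lux.
I₄ = I₃ · cos²(60°) = 1736 · 0.25 = 433.9 lux.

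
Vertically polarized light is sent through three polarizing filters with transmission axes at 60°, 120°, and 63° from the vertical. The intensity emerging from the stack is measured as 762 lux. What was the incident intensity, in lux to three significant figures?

I₀ ≈ 4.11e4 lux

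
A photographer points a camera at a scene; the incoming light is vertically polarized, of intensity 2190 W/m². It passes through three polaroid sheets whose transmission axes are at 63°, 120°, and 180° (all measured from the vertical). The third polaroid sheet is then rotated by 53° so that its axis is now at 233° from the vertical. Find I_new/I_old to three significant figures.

Before rotation:
I₁ = I₀ cos²(63° − 0°) = I₀ cos²(63°) = 0.2061 I₀.
I₂ = I₁ cos²(120° − 63°) = 0.2061 I₀ · cos²(57°) = 0.06114 I₀.
I₃ = I₂ cos²(180° − 120°) = 0.06114 I₀ · cos²(60°) = 0.01528 I₀.
After rotation:
I₁ = I₀ cos²(63° − 0°) = I₀ cos²(63°) = 0.2061 I₀.
I₂ = I₁ cos²(120° − 63°) = 0.2061 I₀ · cos²(57°) = 0.06114 I₀.
Angle between axes 2 and 3: 67°. I₃ = 0.06114 I₀ · cos²(67°) = 0.009334 I₀.
Ratio = 0.009334 / 0.01528 = 0.6107.

I_new/I_old ≈ 0.611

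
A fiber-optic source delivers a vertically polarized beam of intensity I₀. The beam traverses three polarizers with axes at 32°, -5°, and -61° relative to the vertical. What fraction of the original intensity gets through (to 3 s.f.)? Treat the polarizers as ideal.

≈ 0.143 I₀

By Malus's law, I₁ = I₀ cos²(32° − 0°) = I₀ cos²(32°) = 0.7192 I₀.
I₂ = I₁ cos²(-5° − 32°) = 0.7192 I₀ · cos²(37°) = 0.4587 I₀.
I₃ = I₂ cos²(-61° + 5°) = 0.4587 I₀ · cos²(56°) = 0.1434 I₀.
Transmitted fraction = 0.1434.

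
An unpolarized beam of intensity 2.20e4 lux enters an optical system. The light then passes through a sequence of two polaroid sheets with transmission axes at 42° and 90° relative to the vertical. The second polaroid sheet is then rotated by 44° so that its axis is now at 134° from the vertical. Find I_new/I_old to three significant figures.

Before rotation:
Unpolarized light through the first polarizer → I₁ = ½ I₀, now polarized at 42°.
I₂ = I₁ cos²(90° − 42°) = 0.5 I₀ · cos²(48°) = 0.2239 I₀.
After rotation:
Unpolarized light through the first polarizer → I₁ = ½ I₀, now polarized at 42°.
Angle between axes 1 and 2: 88°. I₂ = 0.5 I₀ · cos²(88°) = 0.000609 I₀.
Ratio = 0.000609 / 0.2239 = 0.00272.

I_new/I_old ≈ 0.00272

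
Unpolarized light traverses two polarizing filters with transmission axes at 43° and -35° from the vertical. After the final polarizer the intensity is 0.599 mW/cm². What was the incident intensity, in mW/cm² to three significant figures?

I₀ ≈ 27.7 mW/cm²

Unpolarized light through the first polarizer → I₁ = ½ I₀, now polarized at 43°.
I₂ = I₁ cos²(-35° − 43°) = 0.5 I₀ · cos²(78°) = 0.02161 I₀.
So 0.599 mW/cm² = 0.02161 I₀, giving I₀ = 0.599/0.02161 = 27.71 mW/cm².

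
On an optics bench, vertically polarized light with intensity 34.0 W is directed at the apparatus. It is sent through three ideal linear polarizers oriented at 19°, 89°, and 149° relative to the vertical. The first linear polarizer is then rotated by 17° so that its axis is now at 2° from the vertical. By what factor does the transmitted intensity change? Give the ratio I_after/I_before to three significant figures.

I_new/I_old ≈ 0.0262

Before rotation:
I₁ = I₀ cos²(19° − 0°) = I₀ cos²(19°) = 0.894 I₀.
I₂ = I₁ cos²(89° − 19°) = 0.894 I₀ · cos²(70°) = 0.1046 I₀.
I₃ = I₂ cos²(149° − 89°) = 0.1046 I₀ · cos²(60°) = 0.02614 I₀.
After rotation:
I₁ = I₀ cos²(2° − 0°) = I₀ cos²(2°) = 0.9988 I₀.
I₂ = I₁ cos²(89° − 2°) = 0.9988 I₀ · cos²(87°) = 0.002736 I₀.
I₃ = I₂ cos²(149° − 89°) = 0.002736 I₀ · cos²(60°) = 0.0006839 I₀.
Ratio = 0.0006839 / 0.02614 = 0.02616.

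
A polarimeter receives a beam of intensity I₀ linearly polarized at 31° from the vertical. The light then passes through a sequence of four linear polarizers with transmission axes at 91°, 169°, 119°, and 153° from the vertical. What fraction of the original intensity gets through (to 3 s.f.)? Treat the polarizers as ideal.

By Malus's law, I₁ = I₀ cos²(91° − 31°) = I₀ cos²(60°) = 0.25 I₀.
I₂ = I₁ cos²(169° − 91°) = 0.25 I₀ · cos²(78°) = 0.01081 I₀.
I₃ = I₂ cos²(119° − 169°) = 0.01081 I₀ · cos²(50°) = 0.004465 I₀.
I₄ = I₃ cos²(153° − 119°) = 0.004465 I₀ · cos²(34°) = 0.003069 I₀.
Transmitted fraction = 0.003069.

≈ 0.00307 I₀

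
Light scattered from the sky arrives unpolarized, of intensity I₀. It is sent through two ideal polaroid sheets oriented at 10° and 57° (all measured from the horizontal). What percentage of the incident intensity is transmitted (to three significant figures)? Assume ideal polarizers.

≈ 23.3%

Unpolarized light through the first polarizer → I₁ = ½ I₀, now polarized at 10°.
I₂ = I₁ cos²(57° − 10°) = 0.5 I₀ · cos²(47°) = 0.2326 I₀.
That is 23.26% of the incident intensity.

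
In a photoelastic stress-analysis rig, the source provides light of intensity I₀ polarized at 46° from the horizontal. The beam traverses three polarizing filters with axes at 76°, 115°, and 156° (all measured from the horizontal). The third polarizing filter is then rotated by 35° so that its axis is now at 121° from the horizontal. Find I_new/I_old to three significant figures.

I_new/I_old ≈ 1.74

Before rotation:
I₁ = I₀ cos²(76° − 46°) = I₀ cos²(30°) = 0.75 I₀.
I₂ = I₁ cos²(115° − 76°) = 0.75 I₀ · cos²(39°) = 0.453 I₀.
I₃ = I₂ cos²(156° − 115°) = 0.453 I₀ · cos²(41°) = 0.258 I₀.
After rotation:
I₁ = I₀ cos²(76° − 46°) = I₀ cos²(30°) = 0.75 I₀.
I₂ = I₁ cos²(115° − 76°) = 0.75 I₀ · cos²(39°) = 0.453 I₀.
I₃ = I₂ cos²(121° − 115°) = 0.453 I₀ · cos²(6°) = 0.448 I₀.
Ratio = 0.448 / 0.258 = 1.736.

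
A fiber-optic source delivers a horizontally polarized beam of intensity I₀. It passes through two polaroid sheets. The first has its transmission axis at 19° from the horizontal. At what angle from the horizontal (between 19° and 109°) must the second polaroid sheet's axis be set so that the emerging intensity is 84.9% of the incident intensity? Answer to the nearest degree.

I₁ = I₀ cos²(19° − 0°) = I₀ cos²(19°) = 0.894 I₀.
Need I₂/I₀ = 0.849, so cos²(θ − 19°) = 0.849 / 0.894 = 0.9497.
θ − 19° = arccos(√0.9497) = 13.0°, giving θ ≈ 19 + 13.0 = 32.0°.

θ ≈ 32°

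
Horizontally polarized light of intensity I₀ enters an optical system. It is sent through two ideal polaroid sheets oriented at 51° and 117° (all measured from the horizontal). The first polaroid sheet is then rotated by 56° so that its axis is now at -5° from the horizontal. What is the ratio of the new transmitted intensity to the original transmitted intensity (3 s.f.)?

I_new/I_old ≈ 4.25

Before rotation:
I₁ = I₀ cos²(51° − 0°) = I₀ cos²(51°) = 0.396 I₀.
I₂ = I₁ cos²(117° − 51°) = 0.396 I₀ · cos²(66°) = 0.06552 I₀.
After rotation:
I₁ = I₀ cos²(-5° − 0°) = I₀ cos²(5°) = 0.9924 I₀.
Angle between axes 1 and 2: 58°. I₂ = 0.9924 I₀ · cos²(58°) = 0.2787 I₀.
Ratio = 0.2787 / 0.06552 = 4.253.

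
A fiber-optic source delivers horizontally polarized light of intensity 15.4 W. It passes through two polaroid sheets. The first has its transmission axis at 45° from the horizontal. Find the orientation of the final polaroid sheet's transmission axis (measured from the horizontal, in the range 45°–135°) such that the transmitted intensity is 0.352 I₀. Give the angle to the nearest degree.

By Malus's law, I₁ = I₀ cos²(45° − 0°) = I₀ cos²(45°) = 0.5 I₀.
Need I₂/I₀ = 0.352, so cos²(θ − 45°) = 0.352 / 0.5 = 0.704.
θ − 45° = arccos(√0.704) = 33.0°, giving θ ≈ 45 + 33.0 = 78.0°.

θ ≈ 78°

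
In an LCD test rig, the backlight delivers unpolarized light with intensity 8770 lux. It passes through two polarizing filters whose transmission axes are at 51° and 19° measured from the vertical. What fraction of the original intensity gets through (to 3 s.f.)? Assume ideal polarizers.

Unpolarized light through the first polarizer → I₁ = 8770 lux/2 = 4385 lux, polarized at 51°.
I₂ = I₁ · cos²(32°) = 4385 · 0.7192 = 3154 lux.
Transmitted fraction = 0.3596.

I/I₀ ≈ 0.360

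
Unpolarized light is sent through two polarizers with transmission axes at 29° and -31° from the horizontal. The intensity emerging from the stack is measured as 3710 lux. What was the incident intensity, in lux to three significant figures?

I₀ ≈ 2.97e4 lux

Unpolarized light through the first polarizer → I₁ = ½ I₀, now polarized at 29°.
I₂ = I₁ cos²(-31° − 29°) = 0.5 I₀ · cos²(60°) = 0.125 I₀.
So 3710 lux = 0.125 I₀, giving I₀ = 3710/0.125 = 2.968e+04 lux.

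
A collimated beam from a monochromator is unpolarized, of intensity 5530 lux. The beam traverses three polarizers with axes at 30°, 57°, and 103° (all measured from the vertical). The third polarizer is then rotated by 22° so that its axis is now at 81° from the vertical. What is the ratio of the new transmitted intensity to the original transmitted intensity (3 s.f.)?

I_new/I_old ≈ 1.73

Before rotation:
Unpolarized light through the first polarizer → I₁ = ½ I₀, now polarized at 30°.
I₂ = I₁ cos²(57° − 30°) = 0.5 I₀ · cos²(27°) = 0.3969 I₀.
I₃ = I₂ cos²(103° − 57°) = 0.3969 I₀ · cos²(46°) = 0.1915 I₀.
After rotation:
Unpolarized light through the first polarizer → I₁ = ½ I₀, now polarized at 30°.
I₂ = I₁ cos²(57° − 30°) = 0.5 I₀ · cos²(27°) = 0.3969 I₀.
I₃ = I₂ cos²(81° − 57°) = 0.3969 I₀ · cos²(24°) = 0.3313 I₀.
Ratio = 0.3313 / 0.1915 = 1.729.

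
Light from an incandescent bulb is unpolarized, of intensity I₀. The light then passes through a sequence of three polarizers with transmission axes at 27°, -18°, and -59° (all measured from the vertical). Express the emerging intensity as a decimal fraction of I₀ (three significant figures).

≈ 0.142 I₀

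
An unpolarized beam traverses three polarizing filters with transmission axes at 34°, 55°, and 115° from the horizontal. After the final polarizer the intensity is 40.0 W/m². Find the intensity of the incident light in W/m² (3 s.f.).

Unpolarized light through the first polarizer → I₁ = ½ I₀, now polarized at 34°.
I₂ = I₁ cos²(55° − 34°) = 0.5 I₀ · cos²(21°) = 0.4358 I₀.
I₃ = I₂ cos²(115° − 55°) = 0.4358 I₀ · cos²(60°) = 0.1089 I₀.
So 40.0 W/m² = 0.1089 I₀, giving I₀ = 40.0/0.1089 = 367.2 W/m².

I₀ ≈ 367 W/m²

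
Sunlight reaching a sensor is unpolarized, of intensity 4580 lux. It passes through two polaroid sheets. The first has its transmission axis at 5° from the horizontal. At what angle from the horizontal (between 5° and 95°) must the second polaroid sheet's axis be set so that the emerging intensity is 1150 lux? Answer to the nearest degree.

θ ≈ 50°

Unpolarized light through the first polarizer → I₁ = ½ I₀, now polarized at 5°.
Target fraction: 1150 / 4580 lux = 0.2511 of I₀.
Need I₂/I₀ = 0.2511, so cos²(θ − 5°) = 0.2511 / 0.5 = 0.5022.
θ − 5° = arccos(√0.5022) = 44.9°, giving θ ≈ 5 + 44.9 = 49.9°.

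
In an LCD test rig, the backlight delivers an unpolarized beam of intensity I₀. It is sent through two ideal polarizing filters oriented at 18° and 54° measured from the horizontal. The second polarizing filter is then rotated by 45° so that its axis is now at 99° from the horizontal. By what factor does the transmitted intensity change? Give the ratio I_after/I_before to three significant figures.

Before rotation:
Unpolarized light through the first polarizer → I₁ = ½ I₀, now polarized at 18°.
I₂ = I₁ cos²(54° − 18°) = 0.5 I₀ · cos²(36°) = 0.3273 I₀.
After rotation:
Unpolarized light through the first polarizer → I₁ = ½ I₀, now polarized at 18°.
I₂ = I₁ cos²(99° − 18°) = 0.5 I₀ · cos²(81°) = 0.01224 I₀.
Ratio = 0.01224 / 0.3273 = 0.03739.

I_new/I_old ≈ 0.0374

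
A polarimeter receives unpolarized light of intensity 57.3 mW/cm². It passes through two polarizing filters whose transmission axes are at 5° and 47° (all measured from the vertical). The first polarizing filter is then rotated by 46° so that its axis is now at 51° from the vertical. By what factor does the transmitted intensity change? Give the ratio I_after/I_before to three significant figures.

I_new/I_old ≈ 1.80

Before rotation:
Unpolarized light through the first polarizer → I₁ = ½ I₀, now polarized at 5°.
I₂ = I₁ cos²(47° − 5°) = 0.5 I₀ · cos²(42°) = 0.2761 I₀.
After rotation:
Unpolarized light through the first polarizer → I₁ = ½ I₀, now polarized at 51°.
I₂ = I₁ cos²(47° − 51°) = 0.5 I₀ · cos²(4°) = 0.4976 I₀.
Ratio = 0.4976 / 0.2761 = 1.802.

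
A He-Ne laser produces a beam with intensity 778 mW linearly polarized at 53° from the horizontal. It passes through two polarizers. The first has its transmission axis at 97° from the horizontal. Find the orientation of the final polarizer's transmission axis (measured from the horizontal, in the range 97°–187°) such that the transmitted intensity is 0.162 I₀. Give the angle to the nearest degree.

θ ≈ 153°

By Malus's law, I₁ = I₀ cos²(97° − 53°) = I₀ cos²(44°) = 0.5174 I₀.
Need I₂/I₀ = 0.162, so cos²(θ − 97°) = 0.162 / 0.5174 = 0.3131.
θ − 97° = arccos(√0.3131) = 56.0°, giving θ ≈ 97 + 56.0 = 153.0°.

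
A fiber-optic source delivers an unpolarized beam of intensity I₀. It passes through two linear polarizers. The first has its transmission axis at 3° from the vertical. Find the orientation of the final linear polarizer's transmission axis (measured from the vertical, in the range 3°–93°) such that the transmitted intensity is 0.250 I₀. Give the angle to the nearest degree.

θ ≈ 48°

Unpolarized light through the first polarizer → I₁ = ½ I₀, now polarized at 3°.
Need I₂/I₀ = 0.25, so cos²(θ − 3°) = 0.25 / 0.5 = 0.5.
θ − 3° = arccos(√0.5) = 45.0°, giving θ ≈ 3 + 45.0 = 48.0°.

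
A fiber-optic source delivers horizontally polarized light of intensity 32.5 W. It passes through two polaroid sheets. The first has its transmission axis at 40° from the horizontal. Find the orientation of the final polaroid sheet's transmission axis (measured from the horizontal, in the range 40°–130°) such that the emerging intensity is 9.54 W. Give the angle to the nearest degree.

I₁ = I₀ cos²(40° − 0°) = I₀ cos²(40°) = 0.5868 I₀.
Target fraction: 9.54 / 32.5 W = 0.2935 of I₀.
Need I₂/I₀ = 0.2935, so cos²(θ − 40°) = 0.2935 / 0.5868 = 0.5002.
θ − 40° = arccos(√0.5002) = 45.0°, giving θ ≈ 40 + 45.0 = 85.0°.

θ ≈ 85°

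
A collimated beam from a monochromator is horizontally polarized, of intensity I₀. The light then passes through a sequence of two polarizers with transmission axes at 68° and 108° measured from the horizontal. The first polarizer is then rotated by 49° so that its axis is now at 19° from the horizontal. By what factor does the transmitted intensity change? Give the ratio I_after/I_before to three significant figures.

I_new/I_old ≈ 0.00331

Before rotation:
I₁ = I₀ cos²(68° − 0°) = I₀ cos²(68°) = 0.1403 I₀.
I₂ = I₁ cos²(108° − 68°) = 0.1403 I₀ · cos²(40°) = 0.08235 I₀.
After rotation:
I₁ = I₀ cos²(19° − 0°) = I₀ cos²(19°) = 0.894 I₀.
I₂ = I₁ cos²(108° − 19°) = 0.894 I₀ · cos²(89°) = 0.0002723 I₀.
Ratio = 0.0002723 / 0.08235 = 0.003307.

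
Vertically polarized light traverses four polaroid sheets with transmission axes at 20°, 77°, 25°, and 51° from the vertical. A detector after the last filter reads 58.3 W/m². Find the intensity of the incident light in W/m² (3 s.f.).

I₁ = I₀ cos²(20° − 0°) = I₀ cos²(20°) = 0.883 I₀.
I₂ = I₁ cos²(77° − 20°) = 0.883 I₀ · cos²(57°) = 0.2619 I₀.
I₃ = I₂ cos²(25° − 77°) = 0.2619 I₀ · cos²(52°) = 0.09928 I₀.
I₄ = I₃ cos²(51° − 25°) = 0.09928 I₀ · cos²(26°) = 0.0802 I₀.
So 58.3 W/m² = 0.0802 I₀, giving I₀ = 58.3/0.0802 = 726.9 W/m².

I₀ ≈ 727 W/m²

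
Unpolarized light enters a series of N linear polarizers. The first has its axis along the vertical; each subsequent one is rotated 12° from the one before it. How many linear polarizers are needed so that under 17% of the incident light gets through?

N = 26

First polarizer halves the unpolarized light: factor 1/2.
Each further stage multiplies by cos²(12°) = 0.9568.
After N polarizers: T = 0.5·0.9568^(N−1). Require T < 0.17 ⇒ N−1 > ln(0.17/0.5)/ln(0.9568) = 24.41, so N−1 ≥ 25 and N = 26.
Check: N=26 gives T = 0.1656 < 0.17; N=25 gives T = 0.1731.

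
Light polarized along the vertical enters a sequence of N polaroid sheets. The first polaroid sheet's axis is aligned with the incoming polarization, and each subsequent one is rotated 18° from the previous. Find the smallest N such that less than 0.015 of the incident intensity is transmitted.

First polarizer is aligned with the polarization: full transmission.
Each further stage multiplies by cos²(18°) = 0.9045.
After N polarizers: T = 0.9045^(N−1). Require T < 0.015 ⇒ N−1 > ln(0.015)/ln(0.9045) = 41.84, so N−1 ≥ 42 and N = 43.
Check: N=43 gives T = 0.01477 < 0.015; N=42 gives T = 0.01633.

N = 43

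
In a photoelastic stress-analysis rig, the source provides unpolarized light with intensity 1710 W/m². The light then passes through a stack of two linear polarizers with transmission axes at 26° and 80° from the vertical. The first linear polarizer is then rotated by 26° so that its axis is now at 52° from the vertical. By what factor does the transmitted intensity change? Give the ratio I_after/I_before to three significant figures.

I_new/I_old ≈ 2.26

Before rotation:
Unpolarized light through the first polarizer → I₁ = ½ I₀, now polarized at 26°.
I₂ = I₁ cos²(80° − 26°) = 0.5 I₀ · cos²(54°) = 0.1727 I₀.
After rotation:
Unpolarized light through the first polarizer → I₁ = ½ I₀, now polarized at 52°.
I₂ = I₁ cos²(80° − 52°) = 0.5 I₀ · cos²(28°) = 0.3898 I₀.
Ratio = 0.3898 / 0.1727 = 2.256.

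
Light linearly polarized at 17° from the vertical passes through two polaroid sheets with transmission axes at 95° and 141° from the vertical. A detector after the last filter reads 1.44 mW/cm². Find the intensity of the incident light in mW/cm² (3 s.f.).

I₀ ≈ 69.0 mW/cm²

By Malus's law, I₁ = I₀ cos²(95° − 17°) = I₀ cos²(78°) = 0.04323 I₀.
I₂ = I₁ cos²(141° − 95°) = 0.04323 I₀ · cos²(46°) = 0.02086 I₀.
So 1.44 mW/cm² = 0.02086 I₀, giving I₀ = 1.44/0.02086 = 69.03 mW/cm².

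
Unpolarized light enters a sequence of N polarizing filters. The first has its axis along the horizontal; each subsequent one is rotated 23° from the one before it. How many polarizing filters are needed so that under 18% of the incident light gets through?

First polarizer halves the unpolarized light: factor 1/2.
Each further stage multiplies by cos²(23°) = 0.8473.
After N polarizers: T = 0.5·0.8473^(N−1). Require T < 0.18 ⇒ N−1 > ln(0.18/0.5)/ln(0.8473) = 6.17, so N−1 ≥ 7 and N = 8.
Check: N=8 gives T = 0.1568 < 0.18; N=7 gives T = 0.185.

N = 8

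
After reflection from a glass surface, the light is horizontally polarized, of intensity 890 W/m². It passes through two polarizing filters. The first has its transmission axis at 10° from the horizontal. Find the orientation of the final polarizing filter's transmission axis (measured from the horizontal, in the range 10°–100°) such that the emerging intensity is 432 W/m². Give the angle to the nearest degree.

By Malus's law, I₁ = I₀ cos²(10° − 0°) = I₀ cos²(10°) = 0.9698 I₀.
Target fraction: 432 / 890 W/m² = 0.4854 of I₀.
Need I₂/I₀ = 0.4854, so cos²(θ − 10°) = 0.4854 / 0.9698 = 0.5005.
θ − 10° = arccos(√0.5005) = 45.0°, giving θ ≈ 10 + 45.0 = 55.0°.

θ ≈ 55°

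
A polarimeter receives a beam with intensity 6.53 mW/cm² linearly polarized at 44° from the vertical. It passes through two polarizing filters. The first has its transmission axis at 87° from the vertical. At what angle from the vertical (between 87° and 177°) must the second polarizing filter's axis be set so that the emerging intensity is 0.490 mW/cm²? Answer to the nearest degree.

I₁ = I₀ cos²(87° − 44°) = I₀ cos²(43°) = 0.5349 I₀.
Target fraction: 0.490 / 6.53 mW/cm² = 0.07504 of I₀.
Need I₂/I₀ = 0.07504, so cos²(θ − 87°) = 0.07504 / 0.5349 = 0.1403.
θ − 87° = arccos(√0.1403) = 68.0°, giving θ ≈ 87 + 68.0 = 155.0°.

θ ≈ 155°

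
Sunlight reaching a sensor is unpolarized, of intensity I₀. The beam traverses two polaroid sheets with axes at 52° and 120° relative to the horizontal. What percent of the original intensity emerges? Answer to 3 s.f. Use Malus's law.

≈ 7.02%

Unpolarized light through the first polarizer → I₁ = ½ I₀, now polarized at 52°.
I₂ = I₁ cos²(120° − 52°) = 0.5 I₀ · cos²(68°) = 0.07017 I₀.
That is 7.017% of the incident intensity.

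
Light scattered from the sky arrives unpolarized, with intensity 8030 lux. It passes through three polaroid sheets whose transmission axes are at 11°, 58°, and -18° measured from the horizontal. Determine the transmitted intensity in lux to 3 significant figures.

I ≈ 109 lux

Unpolarized light through the first polarizer → I₁ = 8030 lux/2 = 4015 lux, polarized at 11°.
I₂ = I₁ · cos²(47°) = 4015 · 0.4651 = 1867 lux.
I₃ = I₂ · cos²(76°) = 1867 · 0.05853 = 109.3 lux.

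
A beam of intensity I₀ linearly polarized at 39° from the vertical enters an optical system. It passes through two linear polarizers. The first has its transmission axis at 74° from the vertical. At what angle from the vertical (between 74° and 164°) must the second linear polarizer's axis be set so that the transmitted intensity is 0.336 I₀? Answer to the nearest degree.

I₁ = I₀ cos²(74° − 39°) = I₀ cos²(35°) = 0.671 I₀.
Need I₂/I₀ = 0.336, so cos²(θ − 74°) = 0.336 / 0.671 = 0.5007.
θ − 74° = arccos(√0.5007) = 45.0°, giving θ ≈ 74 + 45.0 = 119.0°.

θ ≈ 119°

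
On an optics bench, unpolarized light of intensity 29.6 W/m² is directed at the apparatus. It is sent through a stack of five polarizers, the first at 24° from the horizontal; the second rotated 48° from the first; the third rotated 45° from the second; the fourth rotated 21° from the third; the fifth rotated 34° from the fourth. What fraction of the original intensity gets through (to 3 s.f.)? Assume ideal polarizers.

Unpolarized light through the first polarizer → I₁ = 29.6 W/m²/2 = 14.8 W/m², polarized at 24°.
I₂ = I₁ · cos²(48°) = 14.8 · 0.4477 = 6.626 W/m².
I₃ = I₂ · cos²(45°) = 6.626 · 0.5 = 3.313 W/m².
I₄ = I₃ · cos²(21°) = 3.313 · 0.8716 = 2.888 W/m².
I₅ = I₄ · cos²(34°) = 2.888 · 0.6873 = 1.985 W/m².
Transmitted fraction = 0.06705.

I/I₀ ≈ 0.0671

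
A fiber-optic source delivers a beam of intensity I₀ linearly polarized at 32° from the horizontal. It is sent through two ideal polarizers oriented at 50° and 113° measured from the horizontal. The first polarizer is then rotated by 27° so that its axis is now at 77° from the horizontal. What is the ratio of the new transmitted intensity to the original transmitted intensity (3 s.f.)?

I_new/I_old ≈ 1.76

Before rotation:
By Malus's law, I₁ = I₀ cos²(50° − 32°) = I₀ cos²(18°) = 0.9045 I₀.
I₂ = I₁ cos²(113° − 50°) = 0.9045 I₀ · cos²(63°) = 0.1864 I₀.
After rotation:
I₁ = I₀ cos²(77° − 32°) = I₀ cos²(45°) = 0.5 I₀.
I₂ = I₁ cos²(113° − 77°) = 0.5 I₀ · cos²(36°) = 0.3273 I₀.
Ratio = 0.3273 / 0.1864 = 1.755.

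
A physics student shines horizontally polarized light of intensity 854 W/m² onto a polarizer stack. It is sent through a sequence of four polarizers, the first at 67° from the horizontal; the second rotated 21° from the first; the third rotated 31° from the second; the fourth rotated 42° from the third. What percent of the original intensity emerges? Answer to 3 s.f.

By Malus's law, I₁ = 854 W/m² · cos²(67°) = 130.4 W/m².
I₂ = I₁ · cos²(21°) = 130.4 · 0.8716 = 113.6 W/m².
I₃ = I₂ · cos²(31°) = 113.6 · 0.7347 = 83.49 W/m².
I₄ = I₃ · cos²(42°) = 83.49 · 0.5523 = 46.11 W/m².
That is 5.399% of the incident intensity.

≈ 5.40%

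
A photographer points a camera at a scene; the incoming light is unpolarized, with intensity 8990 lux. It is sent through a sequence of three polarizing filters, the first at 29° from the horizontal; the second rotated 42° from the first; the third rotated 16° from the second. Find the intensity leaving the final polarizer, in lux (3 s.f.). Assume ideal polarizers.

I ≈ 2290 lux

Unpolarized light through the first polarizer → I₁ = 8990 lux/2 = 4495 lux, polarized at 29°.
I₂ = I₁ · cos²(42°) = 4495 · 0.5523 = 2482 lux.
I₃ = I₂ · cos²(16°) = 2482 · 0.924 = 2294 lux.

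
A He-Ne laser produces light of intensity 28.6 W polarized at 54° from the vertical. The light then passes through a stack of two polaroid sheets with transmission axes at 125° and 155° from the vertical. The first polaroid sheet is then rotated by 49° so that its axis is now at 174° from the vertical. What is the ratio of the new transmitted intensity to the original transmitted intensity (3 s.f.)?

I_new/I_old ≈ 2.81

Before rotation:
I₁ = I₀ cos²(125° − 54°) = I₀ cos²(71°) = 0.106 I₀.
I₂ = I₁ cos²(155° − 125°) = 0.106 I₀ · cos²(30°) = 0.0795 I₀.
After rotation:
I₁ = I₀ cos²(174° − 54°) = I₀ cos²(60°) = 0.25 I₀.
I₂ = I₁ cos²(155° − 174°) = 0.25 I₀ · cos²(19°) = 0.2235 I₀.
Ratio = 0.2235 / 0.0795 = 2.811.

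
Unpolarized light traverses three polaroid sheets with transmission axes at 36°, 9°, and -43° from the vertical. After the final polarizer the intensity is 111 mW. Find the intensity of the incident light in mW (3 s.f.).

I₀ ≈ 738 mW

Unpolarized light through the first polarizer → I₁ = ½ I₀, now polarized at 36°.
I₂ = I₁ cos²(9° − 36°) = 0.5 I₀ · cos²(27°) = 0.3969 I₀.
I₃ = I₂ cos²(-43° − 9°) = 0.3969 I₀ · cos²(52°) = 0.1505 I₀.
So 111 mW = 0.1505 I₀, giving I₀ = 111/0.1505 = 737.7 mW.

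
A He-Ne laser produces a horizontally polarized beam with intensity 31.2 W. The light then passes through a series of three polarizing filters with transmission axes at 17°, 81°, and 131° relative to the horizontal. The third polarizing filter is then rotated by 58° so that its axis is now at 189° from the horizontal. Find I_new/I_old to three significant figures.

I_new/I_old ≈ 0.231

Before rotation:
By Malus's law, I₁ = I₀ cos²(17° − 0°) = I₀ cos²(17°) = 0.9145 I₀.
I₂ = I₁ cos²(81° − 17°) = 0.9145 I₀ · cos²(64°) = 0.1757 I₀.
I₃ = I₂ cos²(131° − 81°) = 0.1757 I₀ · cos²(50°) = 0.07261 I₀.
After rotation:
I₁ = I₀ cos²(17° − 0°) = I₀ cos²(17°) = 0.9145 I₀.
I₂ = I₁ cos²(81° − 17°) = 0.9145 I₀ · cos²(64°) = 0.1757 I₀.
Angle between axes 2 and 3: 72°. I₃ = 0.1757 I₀ · cos²(72°) = 0.01678 I₀.
Ratio = 0.01678 / 0.07261 = 0.2311.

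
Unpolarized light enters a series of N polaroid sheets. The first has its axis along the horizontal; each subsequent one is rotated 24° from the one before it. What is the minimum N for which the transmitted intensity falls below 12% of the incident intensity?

N = 9

First polarizer halves the unpolarized light: factor 1/2.
Each further stage multiplies by cos²(24°) = 0.8346.
After N polarizers: T = 0.5·0.8346^(N−1). Require T < 0.12 ⇒ N−1 > ln(0.12/0.5)/ln(0.8346) = 7.89, so N−1 ≥ 8 and N = 9.
Check: N=9 gives T = 0.1177 < 0.12; N=8 gives T = 0.141.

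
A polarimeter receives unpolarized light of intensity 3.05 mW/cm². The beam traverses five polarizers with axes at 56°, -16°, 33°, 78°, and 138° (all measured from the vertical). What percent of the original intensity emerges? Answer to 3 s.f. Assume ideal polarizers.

≈ 0.257%

Unpolarized light through the first polarizer → I₁ = 3.05 mW/cm²/2 = 1.525 mW/cm², polarized at 56°.
I₂ = I₁ · cos²(72°) = 1.525 · 0.09549 = 0.1456 mW/cm².
I₃ = I₂ · cos²(49°) = 0.1456 · 0.4304 = 0.06268 mW/cm².
I₄ = I₃ · cos²(45°) = 0.06268 · 0.5 = 0.03134 mW/cm².
I₅ = I₄ · cos²(60°) = 0.03134 · 0.25 = 0.007835 mW/cm².
That is 0.2569% of the incident intensity.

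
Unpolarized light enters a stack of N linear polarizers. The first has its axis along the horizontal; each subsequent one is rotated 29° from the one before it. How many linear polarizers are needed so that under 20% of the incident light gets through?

N = 5

First polarizer halves the unpolarized light: factor 1/2.
Each further stage multiplies by cos²(29°) = 0.765.
After N polarizers: T = 0.5·0.765^(N−1). Require T < 0.20 ⇒ N−1 > ln(0.20/0.5)/ln(0.765) = 3.42, so N−1 ≥ 4 and N = 5.
Check: N=5 gives T = 0.1712 < 0.20; N=4 gives T = 0.2238.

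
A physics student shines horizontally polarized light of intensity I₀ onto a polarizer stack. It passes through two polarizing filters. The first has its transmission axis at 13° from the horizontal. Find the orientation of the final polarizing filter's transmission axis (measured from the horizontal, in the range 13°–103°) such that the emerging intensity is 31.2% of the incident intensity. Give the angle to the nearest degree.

θ ≈ 68°

By Malus's law, I₁ = I₀ cos²(13° − 0°) = I₀ cos²(13°) = 0.9494 I₀.
Need I₂/I₀ = 0.312, so cos²(θ − 13°) = 0.312 / 0.9494 = 0.3286.
θ − 13° = arccos(√0.3286) = 55.0°, giving θ ≈ 13 + 55.0 = 68.0°.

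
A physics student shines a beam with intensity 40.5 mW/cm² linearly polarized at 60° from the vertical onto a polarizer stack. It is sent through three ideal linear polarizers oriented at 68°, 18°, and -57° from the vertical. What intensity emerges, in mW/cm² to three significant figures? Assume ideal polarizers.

I ≈ 1.10 mW/cm²

I₁ = 40.5 mW/cm² · cos²(8°) = 39.72 mW/cm².
I₂ = I₁ · cos²(50°) = 39.72 · 0.4132 = 16.41 mW/cm².
I₃ = I₂ · cos²(75°) = 16.41 · 0.06699 = 1.099 mW/cm².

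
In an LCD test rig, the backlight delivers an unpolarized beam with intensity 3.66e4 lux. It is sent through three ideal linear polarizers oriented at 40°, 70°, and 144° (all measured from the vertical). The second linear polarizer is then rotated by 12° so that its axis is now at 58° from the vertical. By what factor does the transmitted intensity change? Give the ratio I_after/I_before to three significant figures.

I_new/I_old ≈ 0.0772

Before rotation:
Unpolarized light through the first polarizer → I₁ = ½ I₀, now polarized at 40°.
I₂ = I₁ cos²(70° − 40°) = 0.5 I₀ · cos²(30°) = 0.375 I₀.
I₃ = I₂ cos²(144° − 70°) = 0.375 I₀ · cos²(74°) = 0.02849 I₀.
After rotation:
Unpolarized light through the first polarizer → I₁ = ½ I₀, now polarized at 40°.
I₂ = I₁ cos²(58° − 40°) = 0.5 I₀ · cos²(18°) = 0.4523 I₀.
I₃ = I₂ cos²(144° − 58°) = 0.4523 I₀ · cos²(86°) = 0.002201 I₀.
Ratio = 0.002201 / 0.02849 = 0.07724.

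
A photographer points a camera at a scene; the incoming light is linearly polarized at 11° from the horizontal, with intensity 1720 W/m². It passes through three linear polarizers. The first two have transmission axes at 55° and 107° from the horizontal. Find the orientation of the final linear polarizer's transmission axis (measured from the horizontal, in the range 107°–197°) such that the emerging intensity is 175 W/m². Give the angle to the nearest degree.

By Malus's law, I₁ = I₀ cos²(55° − 11°) = I₀ cos²(44°) = 0.5174 I₀.
I₂ = I₁ cos²(107° − 55°) = 0.5174 I₀ · cos²(52°) = 0.1961 I₀.
Target fraction: 175 / 1720 W/m² = 0.1017 of I₀.
Need I₃/I₀ = 0.1017, so cos²(θ − 107°) = 0.1017 / 0.1961 = 0.5187.
θ − 107° = arccos(√0.5187) = 43.9°, giving θ ≈ 107 + 43.9 = 150.9°.

θ ≈ 151°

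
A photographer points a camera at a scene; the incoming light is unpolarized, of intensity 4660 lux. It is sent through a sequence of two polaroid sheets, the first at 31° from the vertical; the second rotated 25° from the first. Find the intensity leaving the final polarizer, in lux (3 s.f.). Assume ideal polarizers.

I ≈ 1910 lux

Unpolarized light through the first polarizer → I₁ = 4660 lux/2 = 2330 lux, polarized at 31°.
I₂ = I₁ · cos²(25°) = 2330 · 0.8214 = 1914 lux.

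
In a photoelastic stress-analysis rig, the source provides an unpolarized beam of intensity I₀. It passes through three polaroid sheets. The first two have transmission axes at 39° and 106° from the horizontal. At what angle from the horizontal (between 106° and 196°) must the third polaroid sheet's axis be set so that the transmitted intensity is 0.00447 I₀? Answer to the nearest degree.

Unpolarized light through the first polarizer → I₁ = ½ I₀, now polarized at 39°.
I₂ = I₁ cos²(106° − 39°) = 0.5 I₀ · cos²(67°) = 0.07634 I₀.
Need I₃/I₀ = 0.00447, so cos²(θ − 106°) = 0.00447 / 0.07634 = 0.05856.
θ − 106° = arccos(√0.05856) = 76.0°, giving θ ≈ 106 + 76.0 = 182.0°.

θ ≈ 182°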